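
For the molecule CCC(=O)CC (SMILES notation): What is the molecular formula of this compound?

C5H10O

Walk through each heavy atom and fill implicit hydrogens from standard valence (C 4, N 3, O 2, S 2, halogen 1):
  atom 1: C, bond orders sum to 1 (valence 4) → 3 H
  atom 2: C, bond orders sum to 2 (valence 4) → 2 H
  atom 3: C, bond orders sum to 4 (valence 4) → 0 H
  atom 4: O, bond orders sum to 2 (valence 2) → 0 H
  atom 5: C, bond orders sum to 2 (valence 4) → 2 H
  atom 6: C, bond orders sum to 1 (valence 4) → 3 H
Totals → C:5, H:10, O:1.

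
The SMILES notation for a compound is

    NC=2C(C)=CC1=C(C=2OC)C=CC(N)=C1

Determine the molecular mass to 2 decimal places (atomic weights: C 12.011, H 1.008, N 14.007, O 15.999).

202.26 g/mol

First, the molecular formula is C12H14N2O (counting implicit H from valence).
  C: 12 × 12.011 = 144.132
  H: 14 × 1.008 = 14.112
  N: 2 × 14.007 = 28.014
  O: 1 × 15.999 = 15.999
Sum: 12×12.011 + 14×1.008 + 2×14.007 + 1×15.999 = 202.257 → 202.26 g/mol.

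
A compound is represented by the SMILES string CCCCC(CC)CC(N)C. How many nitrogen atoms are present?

Scan the SMILES for N atoms (remember two-letter symbols like Cl and Br are single atoms).
Nitrogen count: 1.

1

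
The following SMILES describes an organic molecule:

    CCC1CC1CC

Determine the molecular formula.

C7H14

Walk through each heavy atom and fill implicit hydrogens from standard valence (C 4, N 3, O 2, S 2, halogen 1):
  atom 1: C, bond orders sum to 1 (valence 4) → 3 H
  atom 2: C, bond orders sum to 2 (valence 4) → 2 H
  atom 3: C, bond orders sum to 3 (valence 4) → 1 H
  atom 4: C, bond orders sum to 2 (valence 4) → 2 H
  atom 5: C, bond orders sum to 3 (valence 4) → 1 H
  atom 6: C, bond orders sum to 2 (valence 4) → 2 H
  atom 7: C, bond orders sum to 1 (valence 4) → 3 H
Totals → C:7, H:14.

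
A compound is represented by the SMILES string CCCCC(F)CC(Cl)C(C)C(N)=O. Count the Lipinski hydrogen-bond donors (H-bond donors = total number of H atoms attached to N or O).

Donors: find every N or O and count the H atoms it carries.
  atom 13 (N): bond orders sum to 1 → 2 H
  atom 14 (O): bond orders sum to 2 → 0 H
Lipinski HBD = 2.

2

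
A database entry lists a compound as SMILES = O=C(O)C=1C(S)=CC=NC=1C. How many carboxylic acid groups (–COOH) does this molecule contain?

1

The carboxylic acid motif appears at heavy-atom position 2 in the SMILES.
Other groups present: 1 thiol.
Carboxylic acid count: 1.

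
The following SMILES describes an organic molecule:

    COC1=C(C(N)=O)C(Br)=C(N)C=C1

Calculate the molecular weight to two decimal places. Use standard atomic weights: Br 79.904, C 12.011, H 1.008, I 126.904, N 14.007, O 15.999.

First, the molecular formula is C8H9BrN2O2 (counting implicit H from valence).
  Br: 1 × 79.904 = 79.904
  C: 8 × 12.011 = 96.088
  H: 9 × 1.008 = 9.072
  N: 2 × 14.007 = 28.014
  O: 2 × 15.999 = 31.998
Sum: 1×79.904 + 8×12.011 + 9×1.008 + 2×14.007 + 2×15.999 = 245.076 → 245.08 g/mol.

245.08 g/mol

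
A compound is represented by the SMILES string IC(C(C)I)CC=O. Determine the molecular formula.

C5H8I2O

Walk through each heavy atom and fill implicit hydrogens from standard valence (C 4, N 3, O 2, S 2, halogen 1):
  atom 1: I (halogen, monovalent) → 0 H
  atom 2: C, bond orders sum to 3 (valence 4) → 1 H
  atom 3: C, bond orders sum to 3 (valence 4) → 1 H
  atom 4: C, bond orders sum to 1 (valence 4) → 3 H
  atom 5: I (halogen, monovalent) → 0 H
  atom 6: C, bond orders sum to 2 (valence 4) → 2 H
  atom 7: C, bond orders sum to 3 (valence 4) → 1 H
  atom 8: O, bond orders sum to 2 (valence 2) → 0 H
Totals → C:5, H:8, I:2, O:1.
In Hill order: C5H8I2O.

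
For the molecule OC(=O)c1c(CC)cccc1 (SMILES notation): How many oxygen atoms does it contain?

2

Scan the SMILES for O atoms (remember two-letter symbols like Cl and Br are single atoms).
Oxygen count: 2.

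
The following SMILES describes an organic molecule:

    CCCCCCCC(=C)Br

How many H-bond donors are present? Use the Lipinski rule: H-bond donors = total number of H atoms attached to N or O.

0

Donors: find every N or O and count the H atoms it carries.
  (no N or O atoms present)
Lipinski HBD = 0.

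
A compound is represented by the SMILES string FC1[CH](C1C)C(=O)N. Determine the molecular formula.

C5H8FNO

Walk through each heavy atom and fill implicit hydrogens from standard valence (C 4, N 3, O 2, S 2, halogen 1):
  atom 1: F (halogen, monovalent) → 0 H
  atom 2: C, bond orders sum to 3 (valence 4) → 1 H
  atom 3: C with explicit H count 1
  atom 4: C, bond orders sum to 3 (valence 4) → 1 H
  atom 5: C, bond orders sum to 1 (valence 4) → 3 H
  atom 6: C, bond orders sum to 4 (valence 4) → 0 H
  atom 7: O, bond orders sum to 2 (valence 2) → 0 H
  atom 8: N, bond orders sum to 1 (valence 3) → 2 H
Totals → C:5, H:8, F:1, N:1, O:1.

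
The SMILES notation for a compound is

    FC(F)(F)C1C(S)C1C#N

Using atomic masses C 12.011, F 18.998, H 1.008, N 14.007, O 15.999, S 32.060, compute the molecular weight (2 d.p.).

First, the molecular formula is C5H4F3NS (counting implicit H from valence).
  C: 5 × 12.011 = 60.055
  F: 3 × 18.998 = 56.994
  H: 4 × 1.008 = 4.032
  N: 1 × 14.007 = 14.007
  S: 1 × 32.060 = 32.060
Sum: 5×12.011 + 3×18.998 + 4×1.008 + 1×14.007 + 1×32.060 = 167.148 → 167.15 g/mol.

167.15 g/mol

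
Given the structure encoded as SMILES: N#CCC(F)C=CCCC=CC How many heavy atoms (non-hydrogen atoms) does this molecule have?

Every atom symbol written in the SMILES (organic subset) is one heavy atom; implicit H are not written.
Heavy atoms by element → C:10, F:1, N:1.
Total: 12.

12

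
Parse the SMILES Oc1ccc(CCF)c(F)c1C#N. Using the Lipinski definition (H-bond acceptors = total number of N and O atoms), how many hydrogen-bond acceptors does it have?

2

N atoms: 1; O atoms: 1.
Lipinski HBA = 1 + 1 = 2.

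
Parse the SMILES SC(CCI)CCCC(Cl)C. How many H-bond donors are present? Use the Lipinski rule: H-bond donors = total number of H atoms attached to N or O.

0

Donors: find every N or O and count the H atoms it carries.
  (no N or O atoms present)
Lipinski HBD = 0.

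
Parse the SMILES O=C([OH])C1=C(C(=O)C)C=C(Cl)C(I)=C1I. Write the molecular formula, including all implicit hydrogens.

C9H5ClI2O3

Walk through each heavy atom and fill implicit hydrogens from standard valence (C 4, N 3, O 2, S 2, halogen 1):
  atom 1: O, bond orders sum to 2 (valence 2) → 0 H
  atom 2: C, bond orders sum to 4 (valence 4) → 0 H
  atom 3: O with explicit H count 1
  atom 4: C, bond orders sum to 4 (valence 4) → 0 H
  atom 5: C, bond orders sum to 4 (valence 4) → 0 H
  atom 6: C, bond orders sum to 4 (valence 4) → 0 H
  atom 7: O, bond orders sum to 2 (valence 2) → 0 H
  atom 8: C, bond orders sum to 1 (valence 4) → 3 H
  atom 9: C, bond orders sum to 3 (valence 4) → 1 H
  atom 10: C, bond orders sum to 4 (valence 4) → 0 H
  atom 11: Cl (halogen, monovalent) → 0 H
  atom 12: C, bond orders sum to 4 (valence 4) → 0 H
  atom 13: I (halogen, monovalent) → 0 H
  atom 14: C, bond orders sum to 4 (valence 4) → 0 H
  atom 15: I (halogen, monovalent) → 0 H
Totals → C:9, H:5, Cl:1, I:2, O:3.
In Hill order: C9H5ClI2O3.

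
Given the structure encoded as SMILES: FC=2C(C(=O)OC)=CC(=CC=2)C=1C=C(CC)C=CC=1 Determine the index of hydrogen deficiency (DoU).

Molecular formula: C16H15FO2.
DoU = (2C + 2 + N − H − X) / 2, where X is the halogen count and O/S are ignored.
    = (2·16 + 2 + 0 − 15 − 1) / 2 = 18 / 2 = 9.

9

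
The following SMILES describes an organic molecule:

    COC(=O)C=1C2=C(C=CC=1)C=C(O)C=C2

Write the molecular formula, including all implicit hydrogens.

C12H10O3

Walk through each heavy atom and fill implicit hydrogens from standard valence (C 4, N 3, O 2, S 2, halogen 1):
  atom 1: C, bond orders sum to 1 (valence 4) → 3 H
  atom 2: O, bond orders sum to 2 (valence 2) → 0 H
  atom 3: C, bond orders sum to 4 (valence 4) → 0 H
  atom 4: O, bond orders sum to 2 (valence 2) → 0 H
  atom 5: C, bond orders sum to 4 (valence 4) → 0 H
  atom 6: C, bond orders sum to 4 (valence 4) → 0 H
  atom 7: C, bond orders sum to 4 (valence 4) → 0 H
  atom 8: C, bond orders sum to 3 (valence 4) → 1 H
  atom 9: C, bond orders sum to 3 (valence 4) → 1 H
  atom 10: C, bond orders sum to 3 (valence 4) → 1 H
  atom 11: C, bond orders sum to 3 (valence 4) → 1 H
  atom 12: C, bond orders sum to 4 (valence 4) → 0 H
  atom 13: O, bond orders sum to 1 (valence 2) → 1 H
  atom 14: C, bond orders sum to 3 (valence 4) → 1 H
  atom 15: C, bond orders sum to 3 (valence 4) → 1 H
Totals → C:12, H:10, O:3.
In Hill order: C12H10O3.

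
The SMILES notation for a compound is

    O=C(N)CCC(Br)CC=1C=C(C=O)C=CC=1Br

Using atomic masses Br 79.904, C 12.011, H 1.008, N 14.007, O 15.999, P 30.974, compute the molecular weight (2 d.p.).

First, the molecular formula is C12H13Br2NO2 (counting implicit H from valence).
  Br: 2 × 79.904 = 159.808
  C: 12 × 12.011 = 144.132
  H: 13 × 1.008 = 13.104
  N: 1 × 14.007 = 14.007
  O: 2 × 15.999 = 31.998
Sum: 2×79.904 + 12×12.011 + 13×1.008 + 1×14.007 + 2×15.999 = 363.049 → 363.05 g/mol.

363.05 g/mol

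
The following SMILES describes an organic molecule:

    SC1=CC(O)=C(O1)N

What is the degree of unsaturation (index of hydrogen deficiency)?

Molecular formula: C4H5NO2S.
DoU = (2C + 2 + N − H − X) / 2, where X is the halogen count and O/S are ignored.
    = (2·4 + 2 + 1 − 5 − 0) / 2 = 6 / 2 = 3.

3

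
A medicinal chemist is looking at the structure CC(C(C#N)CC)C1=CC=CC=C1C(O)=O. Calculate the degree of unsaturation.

Molecular formula: C13H15NO2.
DoU = (2C + 2 + N − H − X) / 2, where X is the halogen count and O/S are ignored.
    = (2·13 + 2 + 1 − 15 − 0) / 2 = 14 / 2 = 7.

7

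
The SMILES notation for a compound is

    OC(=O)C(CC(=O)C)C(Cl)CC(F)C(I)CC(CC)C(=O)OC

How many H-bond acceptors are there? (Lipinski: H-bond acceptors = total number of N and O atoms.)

5

N atoms: 0; O atoms: 5.
Lipinski HBA = 0 + 5 = 5.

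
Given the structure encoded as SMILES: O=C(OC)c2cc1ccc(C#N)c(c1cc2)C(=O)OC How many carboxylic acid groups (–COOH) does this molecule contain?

Scan the SMILES for the carboxylic acid motif — none present.
Groups that are present: 2 ester, 1 nitrile.

0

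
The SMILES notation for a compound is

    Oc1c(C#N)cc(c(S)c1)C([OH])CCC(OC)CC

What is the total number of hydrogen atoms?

Walk through each heavy atom and fill implicit hydrogens from standard valence (C 4, N 3, O 2, S 2, halogen 1); for lowercase aromatic atoms, an aromatic c carries 1 H when it has two neighbours and 0 H with three, and aromatic n carries 0 H:
  atom 1: O, bond orders sum to 1 (valence 2) → 1 H
  atom 2: aromatic c, 3 neighbours → 0 H
  atom 3: aromatic c, 3 neighbours → 0 H
  atom 4: C, bond orders sum to 4 (valence 4) → 0 H
  atom 5: N, bond orders sum to 3 (valence 3) → 0 H
  atom 6: aromatic c, 2 neighbours → 1 H
  atom 7: aromatic c, 3 neighbours → 0 H
  atom 8: aromatic c, 3 neighbours → 0 H
  atom 9: S, bond orders sum to 1 (valence 2) → 1 H
  atom 10: aromatic c, 2 neighbours → 1 H
  atom 11: C, bond orders sum to 3 (valence 4) → 1 H
  atom 12: O with explicit H count 1
  atom 13: C, bond orders sum to 2 (valence 4) → 2 H
  atom 14: C, bond orders sum to 2 (valence 4) → 2 H
  atom 15: C, bond orders sum to 3 (valence 4) → 1 H
  atom 16: O, bond orders sum to 2 (valence 2) → 0 H
  atom 17: C, bond orders sum to 1 (valence 4) → 3 H
  atom 18: C, bond orders sum to 2 (valence 4) → 2 H
  atom 19: C, bond orders sum to 1 (valence 4) → 3 H
Total hydrogens: 19.

19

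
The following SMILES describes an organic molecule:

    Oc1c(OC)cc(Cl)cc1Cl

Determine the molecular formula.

Walk through each heavy atom and fill implicit hydrogens from standard valence (C 4, N 3, O 2, S 2, halogen 1); for lowercase aromatic atoms, an aromatic c carries 1 H when it has two neighbours and 0 H with three, and aromatic n carries 0 H:
  atom 1: O, bond orders sum to 1 (valence 2) → 1 H
  atom 2: aromatic c, 3 neighbours → 0 H
  atom 3: aromatic c, 3 neighbours → 0 H
  atom 4: O, bond orders sum to 2 (valence 2) → 0 H
  atom 5: C, bond orders sum to 1 (valence 4) → 3 H
  atom 6: aromatic c, 2 neighbours → 1 H
  atom 7: aromatic c, 3 neighbours → 0 H
  atom 8: Cl (halogen, monovalent) → 0 H
  atom 9: aromatic c, 2 neighbours → 1 H
  atom 10: aromatic c, 3 neighbours → 0 H
  atom 11: Cl (halogen, monovalent) → 0 H
Totals → C:7, H:6, Cl:2, O:2.
In Hill order: C7H6Cl2O2.

C7H6Cl2O2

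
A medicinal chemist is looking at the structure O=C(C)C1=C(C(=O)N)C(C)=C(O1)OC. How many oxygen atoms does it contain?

Scan the SMILES for O atoms (remember two-letter symbols like Cl and Br are single atoms).
Oxygen count: 4.

4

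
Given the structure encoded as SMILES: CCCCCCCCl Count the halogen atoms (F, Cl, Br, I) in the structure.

Halogen atoms appear at heavy-atom position 8 (1×Cl).
Halogen count: 1.

1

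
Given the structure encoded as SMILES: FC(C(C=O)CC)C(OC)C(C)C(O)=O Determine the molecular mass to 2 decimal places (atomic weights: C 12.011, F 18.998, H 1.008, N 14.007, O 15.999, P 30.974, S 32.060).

220.24 g/mol

First, the molecular formula is C10H17FO4 (counting implicit H from valence).
  C: 10 × 12.011 = 120.110
  F: 1 × 18.998 = 18.998
  H: 17 × 1.008 = 17.136
  O: 4 × 15.999 = 63.996
Sum: 10×12.011 + 1×18.998 + 17×1.008 + 4×15.999 = 220.240 → 220.24 g/mol.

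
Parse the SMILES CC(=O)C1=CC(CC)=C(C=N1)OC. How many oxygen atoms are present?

2

Scan the SMILES for O atoms (remember two-letter symbols like Cl and Br are single atoms).
Oxygen count: 2.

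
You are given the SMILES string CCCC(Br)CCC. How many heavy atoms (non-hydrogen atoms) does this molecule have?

Every atom symbol written in the SMILES (organic subset) is one heavy atom; implicit H are not written.
Heavy atoms by element → Br:1, C:7.
Total: 8.

8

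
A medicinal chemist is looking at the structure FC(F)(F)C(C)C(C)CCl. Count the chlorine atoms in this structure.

1

Scan the SMILES for Cl atoms (remember two-letter symbols like Cl and Br are single atoms).
Chlorine count: 1.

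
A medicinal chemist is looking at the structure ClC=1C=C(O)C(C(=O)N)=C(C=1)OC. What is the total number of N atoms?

1

Scan the SMILES for N atoms (remember two-letter symbols like Cl and Br are single atoms).
Nitrogen count: 1.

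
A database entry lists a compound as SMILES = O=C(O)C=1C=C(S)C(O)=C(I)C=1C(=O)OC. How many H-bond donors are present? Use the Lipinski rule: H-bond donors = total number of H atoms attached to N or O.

2

Donors: find every N or O and count the H atoms it carries.
  atom 1 (O): bond orders sum to 2 → 0 H
  atom 3 (O): bond orders sum to 1 → 1 H
  atom 9 (O): bond orders sum to 1 → 1 H
  atom 14 (O): bond orders sum to 2 → 0 H
  atom 15 (O): bond orders sum to 2 → 0 H
Lipinski HBD = 2.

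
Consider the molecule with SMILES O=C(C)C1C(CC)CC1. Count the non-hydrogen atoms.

Every atom symbol written in the SMILES (organic subset) is one heavy atom; implicit H are not written.
Heavy atoms by element → C:8, O:1.
Total: 9.

9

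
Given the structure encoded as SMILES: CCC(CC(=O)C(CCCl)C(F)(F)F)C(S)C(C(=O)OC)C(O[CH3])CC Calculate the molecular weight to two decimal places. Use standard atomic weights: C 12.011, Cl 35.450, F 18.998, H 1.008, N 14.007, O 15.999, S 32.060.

First, the molecular formula is C17H28ClF3O4S (counting implicit H from valence).
  C: 17 × 12.011 = 204.187
  Cl: 1 × 35.450 = 35.450
  F: 3 × 18.998 = 56.994
  H: 28 × 1.008 = 28.224
  O: 4 × 15.999 = 63.996
  S: 1 × 32.060 = 32.060
Sum: 17×12.011 + 1×35.450 + 3×18.998 + 28×1.008 + 4×15.999 + 1×32.060 = 420.911 → 420.91 g/mol.

420.91 g/mol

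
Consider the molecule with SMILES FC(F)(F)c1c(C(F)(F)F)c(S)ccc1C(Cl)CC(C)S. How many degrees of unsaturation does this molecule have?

Molecular formula: C12H11ClF6S2.
DoU = (2C + 2 + N − H − X) / 2, where X is the halogen count and O/S are ignored.
    = (2·12 + 2 + 0 − 11 − 7) / 2 = 8 / 2 = 4.

4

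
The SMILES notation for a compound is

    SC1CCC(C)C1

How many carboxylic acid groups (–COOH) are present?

Scan the SMILES for the carboxylic acid motif — none present.
Groups that are present: 1 thiol.

0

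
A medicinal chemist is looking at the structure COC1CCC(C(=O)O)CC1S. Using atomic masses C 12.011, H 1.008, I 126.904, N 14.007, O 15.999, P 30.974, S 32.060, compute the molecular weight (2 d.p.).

First, the molecular formula is C8H14O3S (counting implicit H from valence).
  C: 8 × 12.011 = 96.088
  H: 14 × 1.008 = 14.112
  O: 3 × 15.999 = 47.997
  S: 1 × 32.060 = 32.060
Sum: 8×12.011 + 14×1.008 + 3×15.999 + 1×32.060 = 190.257 → 190.26 g/mol.

190.26 g/mol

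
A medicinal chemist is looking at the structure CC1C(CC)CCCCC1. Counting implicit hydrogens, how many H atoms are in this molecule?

Walk through each heavy atom and fill implicit hydrogens from standard valence (C 4, N 3, O 2, S 2, halogen 1):
  atom 1: C, bond orders sum to 1 (valence 4) → 3 H
  atom 2: C, bond orders sum to 3 (valence 4) → 1 H
  atom 3: C, bond orders sum to 3 (valence 4) → 1 H
  atom 4: C, bond orders sum to 2 (valence 4) → 2 H
  atom 5: C, bond orders sum to 1 (valence 4) → 3 H
  atom 6: C, bond orders sum to 2 (valence 4) → 2 H
  atom 7: C, bond orders sum to 2 (valence 4) → 2 H
  atom 8: C, bond orders sum to 2 (valence 4) → 2 H
  atom 9: C, bond orders sum to 2 (valence 4) → 2 H
  atom 10: C, bond orders sum to 2 (valence 4) → 2 H
Total hydrogens: 20.

20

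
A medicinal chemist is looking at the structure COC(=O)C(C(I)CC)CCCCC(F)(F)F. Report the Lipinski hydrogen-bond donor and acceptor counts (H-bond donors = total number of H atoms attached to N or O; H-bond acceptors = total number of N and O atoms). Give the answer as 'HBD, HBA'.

Donors: find every N or O and count the H atoms it carries.
  atom 2 (O): bond orders sum to 2 → 0 H
  atom 4 (O): bond orders sum to 2 → 0 H
Lipinski HBD = 0.
Acceptors: N atoms = 0, O atoms = 2 → HBA = 2.

0, 2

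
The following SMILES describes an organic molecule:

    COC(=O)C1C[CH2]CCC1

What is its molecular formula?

Walk through each heavy atom and fill implicit hydrogens from standard valence (C 4, N 3, O 2, S 2, halogen 1):
  atom 1: C, bond orders sum to 1 (valence 4) → 3 H
  atom 2: O, bond orders sum to 2 (valence 2) → 0 H
  atom 3: C, bond orders sum to 4 (valence 4) → 0 H
  atom 4: O, bond orders sum to 2 (valence 2) → 0 H
  atom 5: C, bond orders sum to 3 (valence 4) → 1 H
  atom 6: C, bond orders sum to 2 (valence 4) → 2 H
  atom 7: C with explicit H count 2
  atom 8: C, bond orders sum to 2 (valence 4) → 2 H
  atom 9: C, bond orders sum to 2 (valence 4) → 2 H
  atom 10: C, bond orders sum to 2 (valence 4) → 2 H
Totals → C:8, H:14, O:2.

C8H14O2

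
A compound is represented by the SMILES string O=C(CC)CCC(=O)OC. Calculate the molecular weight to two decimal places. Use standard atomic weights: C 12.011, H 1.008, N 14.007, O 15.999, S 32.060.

144.17 g/mol

First, the molecular formula is C7H12O3 (counting implicit H from valence).
  C: 7 × 12.011 = 84.077
  H: 12 × 1.008 = 12.096
  O: 3 × 15.999 = 47.997
Sum: 7×12.011 + 12×1.008 + 3×15.999 = 144.170 → 144.17 g/mol.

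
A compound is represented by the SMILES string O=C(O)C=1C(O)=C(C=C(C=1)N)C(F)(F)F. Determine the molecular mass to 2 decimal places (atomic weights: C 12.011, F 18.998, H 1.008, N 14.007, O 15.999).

First, the molecular formula is C8H6F3NO3 (counting implicit H from valence).
  C: 8 × 12.011 = 96.088
  F: 3 × 18.998 = 56.994
  H: 6 × 1.008 = 6.048
  N: 1 × 14.007 = 14.007
  O: 3 × 15.999 = 47.997
Sum: 8×12.011 + 3×18.998 + 6×1.008 + 1×14.007 + 3×15.999 = 221.134 → 221.13 g/mol.

221.13 g/mol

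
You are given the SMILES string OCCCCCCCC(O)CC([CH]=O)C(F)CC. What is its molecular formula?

C14H27FO3

Walk through each heavy atom and fill implicit hydrogens from standard valence (C 4, N 3, O 2, S 2, halogen 1):
  atom 1: O, bond orders sum to 1 (valence 2) → 1 H
  atom 2: C, bond orders sum to 2 (valence 4) → 2 H
  atom 3: C, bond orders sum to 2 (valence 4) → 2 H
  atom 4: C, bond orders sum to 2 (valence 4) → 2 H
  atom 5: C, bond orders sum to 2 (valence 4) → 2 H
  atom 6: C, bond orders sum to 2 (valence 4) → 2 H
  atom 7: C, bond orders sum to 2 (valence 4) → 2 H
  atom 8: C, bond orders sum to 2 (valence 4) → 2 H
  atom 9: C, bond orders sum to 3 (valence 4) → 1 H
  atom 10: O, bond orders sum to 1 (valence 2) → 1 H
  atom 11: C, bond orders sum to 2 (valence 4) → 2 H
  atom 12: C, bond orders sum to 3 (valence 4) → 1 H
  atom 13: C with explicit H count 1
  atom 14: O, bond orders sum to 2 (valence 2) → 0 H
  atom 15: C, bond orders sum to 3 (valence 4) → 1 H
  atom 16: F (halogen, monovalent) → 0 H
  atom 17: C, bond orders sum to 2 (valence 4) → 2 H
  atom 18: C, bond orders sum to 1 (valence 4) → 3 H
Totals → C:14, H:27, F:1, O:3.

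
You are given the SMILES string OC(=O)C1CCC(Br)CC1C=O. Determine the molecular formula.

C8H11BrO3

Walk through each heavy atom and fill implicit hydrogens from standard valence (C 4, N 3, O 2, S 2, halogen 1):
  atom 1: O, bond orders sum to 1 (valence 2) → 1 H
  atom 2: C, bond orders sum to 4 (valence 4) → 0 H
  atom 3: O, bond orders sum to 2 (valence 2) → 0 H
  atom 4: C, bond orders sum to 3 (valence 4) → 1 H
  atom 5: C, bond orders sum to 2 (valence 4) → 2 H
  atom 6: C, bond orders sum to 2 (valence 4) → 2 H
  atom 7: C, bond orders sum to 3 (valence 4) → 1 H
  atom 8: Br (halogen, monovalent) → 0 H
  atom 9: C, bond orders sum to 2 (valence 4) → 2 H
  atom 10: C, bond orders sum to 3 (valence 4) → 1 H
  atom 11: C, bond orders sum to 3 (valence 4) → 1 H
  atom 12: O, bond orders sum to 2 (valence 2) → 0 H
Totals → C:8, H:11, Br:1, O:3.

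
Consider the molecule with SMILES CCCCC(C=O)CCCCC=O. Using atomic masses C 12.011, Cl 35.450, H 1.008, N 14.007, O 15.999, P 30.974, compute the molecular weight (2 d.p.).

184.28 g/mol

First, the molecular formula is C11H20O2 (counting implicit H from valence).
  C: 11 × 12.011 = 132.121
  H: 20 × 1.008 = 20.160
  O: 2 × 15.999 = 31.998
Sum: 11×12.011 + 20×1.008 + 2×15.999 = 184.279 → 184.28 g/mol.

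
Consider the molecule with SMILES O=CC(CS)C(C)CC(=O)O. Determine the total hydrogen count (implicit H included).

Walk through each heavy atom and fill implicit hydrogens from standard valence (C 4, N 3, O 2, S 2, halogen 1):
  atom 1: O, bond orders sum to 2 (valence 2) → 0 H
  atom 2: C, bond orders sum to 3 (valence 4) → 1 H
  atom 3: C, bond orders sum to 3 (valence 4) → 1 H
  atom 4: C, bond orders sum to 2 (valence 4) → 2 H
  atom 5: S, bond orders sum to 1 (valence 2) → 1 H
  atom 6: C, bond orders sum to 3 (valence 4) → 1 H
  atom 7: C, bond orders sum to 1 (valence 4) → 3 H
  atom 8: C, bond orders sum to 2 (valence 4) → 2 H
  atom 9: C, bond orders sum to 4 (valence 4) → 0 H
  atom 10: O, bond orders sum to 2 (valence 2) → 0 H
  atom 11: O, bond orders sum to 1 (valence 2) → 1 H
Total hydrogens: 12.

12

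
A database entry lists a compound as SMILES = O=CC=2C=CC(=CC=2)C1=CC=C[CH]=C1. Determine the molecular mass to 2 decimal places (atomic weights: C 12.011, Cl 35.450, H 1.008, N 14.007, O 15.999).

First, the molecular formula is C13H10O (counting implicit H from valence).
  C: 13 × 12.011 = 156.143
  H: 10 × 1.008 = 10.080
  O: 1 × 15.999 = 15.999
Sum: 13×12.011 + 10×1.008 + 1×15.999 = 182.222 → 182.22 g/mol.

182.22 g/mol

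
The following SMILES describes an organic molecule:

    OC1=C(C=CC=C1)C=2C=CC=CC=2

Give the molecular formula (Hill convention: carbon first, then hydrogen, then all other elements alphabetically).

Walk through each heavy atom and fill implicit hydrogens from standard valence (C 4, N 3, O 2, S 2, halogen 1):
  atom 1: O, bond orders sum to 1 (valence 2) → 1 H
  atom 2: C, bond orders sum to 4 (valence 4) → 0 H
  atom 3: C, bond orders sum to 4 (valence 4) → 0 H
  atom 4: C, bond orders sum to 3 (valence 4) → 1 H
  atom 5: C, bond orders sum to 3 (valence 4) → 1 H
  atom 6: C, bond orders sum to 3 (valence 4) → 1 H
  atom 7: C, bond orders sum to 3 (valence 4) → 1 H
  atom 8: C, bond orders sum to 4 (valence 4) → 0 H
  atom 9: C, bond orders sum to 3 (valence 4) → 1 H
  atom 10: C, bond orders sum to 3 (valence 4) → 1 H
  atom 11: C, bond orders sum to 3 (valence 4) → 1 H
  atom 12: C, bond orders sum to 3 (valence 4) → 1 H
  atom 13: C, bond orders sum to 3 (valence 4) → 1 H
Totals → C:12, H:10, O:1.

C12H10O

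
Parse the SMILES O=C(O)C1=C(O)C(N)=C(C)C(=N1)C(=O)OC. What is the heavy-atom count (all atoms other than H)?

16

Every atom symbol written in the SMILES (organic subset) is one heavy atom; implicit H are not written.
Heavy atoms by element → C:9, N:2, O:5.
Total: 16.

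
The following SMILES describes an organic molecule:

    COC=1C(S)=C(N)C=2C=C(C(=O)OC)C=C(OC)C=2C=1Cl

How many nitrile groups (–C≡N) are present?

Scan the SMILES for the nitrile motif — none present.
Groups that are present: 1 ester, 2 ether, 1 primary amine, 1 thiol.

0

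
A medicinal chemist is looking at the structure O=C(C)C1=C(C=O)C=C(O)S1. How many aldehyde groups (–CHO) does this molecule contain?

The aldehyde motif appears at heavy-atom position 6 in the SMILES.
Other groups present: 1 hydroxyl, 1 ketone.
Aldehyde count: 1.

1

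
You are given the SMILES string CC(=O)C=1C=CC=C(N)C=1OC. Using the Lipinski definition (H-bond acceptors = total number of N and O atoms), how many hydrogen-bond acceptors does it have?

N atoms: 1; O atoms: 2.
Lipinski HBA = 1 + 2 = 3.

3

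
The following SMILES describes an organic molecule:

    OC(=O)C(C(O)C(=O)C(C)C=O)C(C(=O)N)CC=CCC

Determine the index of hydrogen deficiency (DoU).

Degree of unsaturation = (number of rings) + (number of π bonds).
Ring closures in the SMILES: 0.
π bonds: 5 double bonds (each 1 DoU) → 5 DoU from unsaturation.
Total DoU = 0 + 5 = 5.

5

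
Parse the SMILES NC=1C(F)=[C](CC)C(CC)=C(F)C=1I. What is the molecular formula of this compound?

Walk through each heavy atom and fill implicit hydrogens from standard valence (C 4, N 3, O 2, S 2, halogen 1):
  atom 1: N, bond orders sum to 1 (valence 3) → 2 H
  atom 2: C, bond orders sum to 4 (valence 4) → 0 H
  atom 3: C, bond orders sum to 4 (valence 4) → 0 H
  atom 4: F (halogen, monovalent) → 0 H
  atom 5: C with explicit H count 0
  atom 6: C, bond orders sum to 2 (valence 4) → 2 H
  atom 7: C, bond orders sum to 1 (valence 4) → 3 H
  atom 8: C, bond orders sum to 4 (valence 4) → 0 H
  atom 9: C, bond orders sum to 2 (valence 4) → 2 H
  atom 10: C, bond orders sum to 1 (valence 4) → 3 H
  atom 11: C, bond orders sum to 4 (valence 4) → 0 H
  atom 12: F (halogen, monovalent) → 0 H
  atom 13: C, bond orders sum to 4 (valence 4) → 0 H
  atom 14: I (halogen, monovalent) → 0 H
Totals → C:10, H:12, F:2, I:1, N:1.

C10H12F2IN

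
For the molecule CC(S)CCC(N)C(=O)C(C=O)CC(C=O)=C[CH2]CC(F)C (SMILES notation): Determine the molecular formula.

Walk through each heavy atom and fill implicit hydrogens from standard valence (C 4, N 3, O 2, S 2, halogen 1):
  atom 1: C, bond orders sum to 1 (valence 4) → 3 H
  atom 2: C, bond orders sum to 3 (valence 4) → 1 H
  atom 3: S, bond orders sum to 1 (valence 2) → 1 H
  atom 4: C, bond orders sum to 2 (valence 4) → 2 H
  atom 5: C, bond orders sum to 2 (valence 4) → 2 H
  atom 6: C, bond orders sum to 3 (valence 4) → 1 H
  atom 7: N, bond orders sum to 1 (valence 3) → 2 H
  atom 8: C, bond orders sum to 4 (valence 4) → 0 H
  atom 9: O, bond orders sum to 2 (valence 2) → 0 H
  atom 10: C, bond orders sum to 3 (valence 4) → 1 H
  atom 11: C, bond orders sum to 3 (valence 4) → 1 H
  atom 12: O, bond orders sum to 2 (valence 2) → 0 H
  atom 13: C, bond orders sum to 2 (valence 4) → 2 H
  atom 14: C, bond orders sum to 4 (valence 4) → 0 H
  atom 15: C, bond orders sum to 3 (valence 4) → 1 H
  atom 16: O, bond orders sum to 2 (valence 2) → 0 H
  atom 17: C, bond orders sum to 3 (valence 4) → 1 H
  atom 18: C with explicit H count 2
  atom 19: C, bond orders sum to 2 (valence 4) → 2 H
  atom 20: C, bond orders sum to 3 (valence 4) → 1 H
  atom 21: F (halogen, monovalent) → 0 H
  atom 22: C, bond orders sum to 1 (valence 4) → 3 H
Totals → C:16, H:26, F:1, N:1, O:3, S:1.

C16H26FNO3S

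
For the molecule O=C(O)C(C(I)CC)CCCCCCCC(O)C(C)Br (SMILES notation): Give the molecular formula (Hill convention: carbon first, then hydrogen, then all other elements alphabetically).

Walk through each heavy atom and fill implicit hydrogens from standard valence (C 4, N 3, O 2, S 2, halogen 1):
  atom 1: O, bond orders sum to 2 (valence 2) → 0 H
  atom 2: C, bond orders sum to 4 (valence 4) → 0 H
  atom 3: O, bond orders sum to 1 (valence 2) → 1 H
  atom 4: C, bond orders sum to 3 (valence 4) → 1 H
  atom 5: C, bond orders sum to 3 (valence 4) → 1 H
  atom 6: I (halogen, monovalent) → 0 H
  atom 7: C, bond orders sum to 2 (valence 4) → 2 H
  atom 8: C, bond orders sum to 1 (valence 4) → 3 H
  atom 9: C, bond orders sum to 2 (valence 4) → 2 H
  atom 10: C, bond orders sum to 2 (valence 4) → 2 H
  atom 11: C, bond orders sum to 2 (valence 4) → 2 H
  atom 12: C, bond orders sum to 2 (valence 4) → 2 H
  atom 13: C, bond orders sum to 2 (valence 4) → 2 H
  atom 14: C, bond orders sum to 2 (valence 4) → 2 H
  atom 15: C, bond orders sum to 2 (valence 4) → 2 H
  atom 16: C, bond orders sum to 3 (valence 4) → 1 H
  atom 17: O, bond orders sum to 1 (valence 2) → 1 H
  atom 18: C, bond orders sum to 3 (valence 4) → 1 H
  atom 19: C, bond orders sum to 1 (valence 4) → 3 H
  atom 20: Br (halogen, monovalent) → 0 H
Totals → C:15, H:28, Br:1, I:1, O:3.
In Hill order: C15H28BrIO3.

C15H28BrIO3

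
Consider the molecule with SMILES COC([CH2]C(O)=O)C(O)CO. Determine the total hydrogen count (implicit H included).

12

Walk through each heavy atom and fill implicit hydrogens from standard valence (C 4, N 3, O 2, S 2, halogen 1):
  atom 1: C, bond orders sum to 1 (valence 4) → 3 H
  atom 2: O, bond orders sum to 2 (valence 2) → 0 H
  atom 3: C, bond orders sum to 3 (valence 4) → 1 H
  atom 4: C with explicit H count 2
  atom 5: C, bond orders sum to 4 (valence 4) → 0 H
  atom 6: O, bond orders sum to 1 (valence 2) → 1 H
  atom 7: O, bond orders sum to 2 (valence 2) → 0 H
  atom 8: C, bond orders sum to 3 (valence 4) → 1 H
  atom 9: O, bond orders sum to 1 (valence 2) → 1 H
  atom 10: C, bond orders sum to 2 (valence 4) → 2 H
  atom 11: O, bond orders sum to 1 (valence 2) → 1 H
Total hydrogens: 12.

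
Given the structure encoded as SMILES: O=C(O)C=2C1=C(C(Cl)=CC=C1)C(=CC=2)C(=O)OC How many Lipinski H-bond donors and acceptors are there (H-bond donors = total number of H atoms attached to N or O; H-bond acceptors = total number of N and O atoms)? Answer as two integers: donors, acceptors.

Donors: find every N or O and count the H atoms it carries.
  atom 1 (O): bond orders sum to 2 → 0 H
  atom 3 (O): bond orders sum to 1 → 1 H
  atom 16 (O): bond orders sum to 2 → 0 H
  atom 17 (O): bond orders sum to 2 → 0 H
Lipinski HBD = 1.
Acceptors: N atoms = 0, O atoms = 4 → HBA = 4.

1, 4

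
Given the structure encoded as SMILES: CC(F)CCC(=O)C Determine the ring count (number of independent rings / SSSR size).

In SMILES, each pair of matching ring-closure digits denotes one ring-closing bond; the number of such bonds equals the number of independent rings.
Ring-closure bonds here: 0.

0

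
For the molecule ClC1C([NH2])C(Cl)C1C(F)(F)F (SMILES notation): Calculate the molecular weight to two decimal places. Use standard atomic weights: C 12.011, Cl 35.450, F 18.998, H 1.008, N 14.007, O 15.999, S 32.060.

First, the molecular formula is C5H6Cl2F3N (counting implicit H from valence).
  C: 5 × 12.011 = 60.055
  Cl: 2 × 35.450 = 70.900
  F: 3 × 18.998 = 56.994
  H: 6 × 1.008 = 6.048
  N: 1 × 14.007 = 14.007
Sum: 5×12.011 + 2×35.450 + 3×18.998 + 6×1.008 + 1×14.007 = 208.004 → 208.00 g/mol.

208.00 g/mol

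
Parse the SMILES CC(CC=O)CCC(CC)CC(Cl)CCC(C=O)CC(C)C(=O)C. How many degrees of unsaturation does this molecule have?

3

Molecular formula: C20H35ClO3.
DoU = (2C + 2 + N − H − X) / 2, where X is the halogen count and O/S are ignored.
    = (2·20 + 2 + 0 − 35 − 1) / 2 = 6 / 2 = 3.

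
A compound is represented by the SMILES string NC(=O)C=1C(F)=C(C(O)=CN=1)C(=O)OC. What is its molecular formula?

Walk through each heavy atom and fill implicit hydrogens from standard valence (C 4, N 3, O 2, S 2, halogen 1):
  atom 1: N, bond orders sum to 1 (valence 3) → 2 H
  atom 2: C, bond orders sum to 4 (valence 4) → 0 H
  atom 3: O, bond orders sum to 2 (valence 2) → 0 H
  atom 4: C, bond orders sum to 4 (valence 4) → 0 H
  atom 5: C, bond orders sum to 4 (valence 4) → 0 H
  atom 6: F (halogen, monovalent) → 0 H
  atom 7: C, bond orders sum to 4 (valence 4) → 0 H
  atom 8: C, bond orders sum to 4 (valence 4) → 0 H
  atom 9: O, bond orders sum to 1 (valence 2) → 1 H
  atom 10: C, bond orders sum to 3 (valence 4) → 1 H
  atom 11: N, bond orders sum to 3 (valence 3) → 0 H
  atom 12: C, bond orders sum to 4 (valence 4) → 0 H
  atom 13: O, bond orders sum to 2 (valence 2) → 0 H
  atom 14: O, bond orders sum to 2 (valence 2) → 0 H
  atom 15: C, bond orders sum to 1 (valence 4) → 3 H
Totals → C:8, H:7, F:1, N:2, O:4.
In Hill order: C8H7FN2O4.

C8H7FN2O4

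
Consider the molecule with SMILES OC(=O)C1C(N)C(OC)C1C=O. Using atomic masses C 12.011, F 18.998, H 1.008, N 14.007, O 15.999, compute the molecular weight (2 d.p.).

First, the molecular formula is C7H11NO4 (counting implicit H from valence).
  C: 7 × 12.011 = 84.077
  H: 11 × 1.008 = 11.088
  N: 1 × 14.007 = 14.007
  O: 4 × 15.999 = 63.996
Sum: 7×12.011 + 11×1.008 + 1×14.007 + 4×15.999 = 173.168 → 173.17 g/mol.

173.17 g/mol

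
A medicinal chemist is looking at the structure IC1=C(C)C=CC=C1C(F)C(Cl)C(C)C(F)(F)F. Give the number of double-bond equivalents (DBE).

Degree of unsaturation = (number of rings) + (number of π bonds).
Ring closures in the SMILES: 1.
π bonds: 3 double bonds (each 1 DoU) → 3 DoU from unsaturation.
Total DoU = 1 + 3 = 4.

4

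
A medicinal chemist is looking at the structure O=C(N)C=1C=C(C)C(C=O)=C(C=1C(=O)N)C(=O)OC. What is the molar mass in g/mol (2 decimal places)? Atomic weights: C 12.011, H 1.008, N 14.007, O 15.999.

264.24 g/mol

First, the molecular formula is C12H12N2O5 (counting implicit H from valence).
  C: 12 × 12.011 = 144.132
  H: 12 × 1.008 = 12.096
  N: 2 × 14.007 = 28.014
  O: 5 × 15.999 = 79.995
Sum: 12×12.011 + 12×1.008 + 2×14.007 + 5×15.999 = 264.237 → 264.24 g/mol.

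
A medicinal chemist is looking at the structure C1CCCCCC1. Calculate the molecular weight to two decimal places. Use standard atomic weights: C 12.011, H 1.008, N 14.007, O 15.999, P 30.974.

98.19 g/mol

First, the molecular formula is C7H14 (counting implicit H from valence).
  C: 7 × 12.011 = 84.077
  H: 14 × 1.008 = 14.112
Sum: 7×12.011 + 14×1.008 = 98.189 → 98.19 g/mol.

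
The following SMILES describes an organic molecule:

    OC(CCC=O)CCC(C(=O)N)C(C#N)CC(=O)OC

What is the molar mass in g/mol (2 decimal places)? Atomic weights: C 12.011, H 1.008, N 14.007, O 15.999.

First, the molecular formula is C13H20N2O5 (counting implicit H from valence).
  C: 13 × 12.011 = 156.143
  H: 20 × 1.008 = 20.160
  N: 2 × 14.007 = 28.014
  O: 5 × 15.999 = 79.995
Sum: 13×12.011 + 20×1.008 + 2×14.007 + 5×15.999 = 284.312 → 284.31 g/mol.

284.31 g/mol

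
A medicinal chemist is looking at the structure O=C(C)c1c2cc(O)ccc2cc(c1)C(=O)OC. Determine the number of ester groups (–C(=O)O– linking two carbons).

The ester motif appears at heavy-atom position 15 in the SMILES.
Other groups present: 1 hydroxyl, 1 ketone.
Ester count: 1.

1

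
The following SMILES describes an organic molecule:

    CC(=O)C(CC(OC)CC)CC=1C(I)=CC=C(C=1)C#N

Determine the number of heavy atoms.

Every atom symbol written in the SMILES (organic subset) is one heavy atom; implicit H are not written.
Heavy atoms by element → C:16, I:1, N:1, O:2.
Total: 20.

20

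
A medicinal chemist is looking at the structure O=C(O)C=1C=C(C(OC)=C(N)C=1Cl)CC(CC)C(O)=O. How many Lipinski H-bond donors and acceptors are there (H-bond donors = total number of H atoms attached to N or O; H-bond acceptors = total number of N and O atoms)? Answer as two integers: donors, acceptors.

Donors: find every N or O and count the H atoms it carries.
  atom 1 (O): bond orders sum to 2 → 0 H
  atom 3 (O): bond orders sum to 1 → 1 H
  atom 8 (O): bond orders sum to 2 → 0 H
  atom 11 (N): bond orders sum to 1 → 2 H
  atom 19 (O): bond orders sum to 1 → 1 H
  atom 20 (O): bond orders sum to 2 → 0 H
Lipinski HBD = 4.
Acceptors: N atoms = 1, O atoms = 5 → HBA = 6.

4, 6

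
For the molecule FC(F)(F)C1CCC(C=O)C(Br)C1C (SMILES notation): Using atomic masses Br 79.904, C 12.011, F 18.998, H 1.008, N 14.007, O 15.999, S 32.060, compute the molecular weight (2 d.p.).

First, the molecular formula is C9H12BrF3O (counting implicit H from valence).
  Br: 1 × 79.904 = 79.904
  C: 9 × 12.011 = 108.099
  F: 3 × 18.998 = 56.994
  H: 12 × 1.008 = 12.096
  O: 1 × 15.999 = 15.999
Sum: 1×79.904 + 9×12.011 + 3×18.998 + 12×1.008 + 1×15.999 = 273.092 → 273.09 g/mol.

273.09 g/mol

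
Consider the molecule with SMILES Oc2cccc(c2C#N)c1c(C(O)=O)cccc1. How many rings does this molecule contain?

2

In SMILES, each pair of matching ring-closure digits denotes one ring-closing bond; the number of such bonds equals the number of independent rings.
Ring-closure bonds here: 2.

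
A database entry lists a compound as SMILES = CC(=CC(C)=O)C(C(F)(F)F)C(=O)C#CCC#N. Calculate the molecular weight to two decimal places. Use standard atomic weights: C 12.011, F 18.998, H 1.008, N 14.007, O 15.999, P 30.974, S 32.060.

257.21 g/mol

First, the molecular formula is C12H10F3NO2 (counting implicit H from valence).
  C: 12 × 12.011 = 144.132
  F: 3 × 18.998 = 56.994
  H: 10 × 1.008 = 10.080
  N: 1 × 14.007 = 14.007
  O: 2 × 15.999 = 31.998
Sum: 12×12.011 + 3×18.998 + 10×1.008 + 1×14.007 + 2×15.999 = 257.211 → 257.21 g/mol.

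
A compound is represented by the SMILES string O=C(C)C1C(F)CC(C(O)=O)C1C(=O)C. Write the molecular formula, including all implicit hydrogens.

Walk through each heavy atom and fill implicit hydrogens from standard valence (C 4, N 3, O 2, S 2, halogen 1):
  atom 1: O, bond orders sum to 2 (valence 2) → 0 H
  atom 2: C, bond orders sum to 4 (valence 4) → 0 H
  atom 3: C, bond orders sum to 1 (valence 4) → 3 H
  atom 4: C, bond orders sum to 3 (valence 4) → 1 H
  atom 5: C, bond orders sum to 3 (valence 4) → 1 H
  atom 6: F (halogen, monovalent) → 0 H
  atom 7: C, bond orders sum to 2 (valence 4) → 2 H
  atom 8: C, bond orders sum to 3 (valence 4) → 1 H
  atom 9: C, bond orders sum to 4 (valence 4) → 0 H
  atom 10: O, bond orders sum to 1 (valence 2) → 1 H
  atom 11: O, bond orders sum to 2 (valence 2) → 0 H
  atom 12: C, bond orders sum to 3 (valence 4) → 1 H
  atom 13: C, bond orders sum to 4 (valence 4) → 0 H
  atom 14: O, bond orders sum to 2 (valence 2) → 0 H
  atom 15: C, bond orders sum to 1 (valence 4) → 3 H
Totals → C:10, H:13, F:1, O:4.

C10H13FO4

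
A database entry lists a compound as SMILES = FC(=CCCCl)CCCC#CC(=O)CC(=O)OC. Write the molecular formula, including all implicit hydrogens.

C13H16ClFO3

Walk through each heavy atom and fill implicit hydrogens from standard valence (C 4, N 3, O 2, S 2, halogen 1):
  atom 1: F (halogen, monovalent) → 0 H
  atom 2: C, bond orders sum to 4 (valence 4) → 0 H
  atom 3: C, bond orders sum to 3 (valence 4) → 1 H
  atom 4: C, bond orders sum to 2 (valence 4) → 2 H
  atom 5: C, bond orders sum to 2 (valence 4) → 2 H
  atom 6: Cl (halogen, monovalent) → 0 H
  atom 7: C, bond orders sum to 2 (valence 4) → 2 H
  atom 8: C, bond orders sum to 2 (valence 4) → 2 H
  atom 9: C, bond orders sum to 2 (valence 4) → 2 H
  atom 10: C, bond orders sum to 4 (valence 4) → 0 H
  atom 11: C, bond orders sum to 4 (valence 4) → 0 H
  atom 12: C, bond orders sum to 4 (valence 4) → 0 H
  atom 13: O, bond orders sum to 2 (valence 2) → 0 H
  atom 14: C, bond orders sum to 2 (valence 4) → 2 H
  atom 15: C, bond orders sum to 4 (valence 4) → 0 H
  atom 16: O, bond orders sum to 2 (valence 2) → 0 H
  atom 17: O, bond orders sum to 2 (valence 2) → 0 H
  atom 18: C, bond orders sum to 1 (valence 4) → 3 H
Totals → C:13, H:16, Cl:1, F:1, O:3.
In Hill order: C13H16ClFO3.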